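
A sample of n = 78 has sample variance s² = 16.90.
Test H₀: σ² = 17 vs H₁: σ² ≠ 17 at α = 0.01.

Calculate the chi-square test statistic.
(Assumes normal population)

Answer: χ² = 76.5471, fail to reject H₀

Derivation:
df = n - 1 = 77
χ² = (n-1)s²/σ₀² = 77×16.90/17 = 76.5471
Critical values: χ²_{0.995,77} = 48.788, χ²_{0.005,77} = 112.704
Rejection region: χ² < 48.788 or χ² > 112.704
Decision: fail to reject H₀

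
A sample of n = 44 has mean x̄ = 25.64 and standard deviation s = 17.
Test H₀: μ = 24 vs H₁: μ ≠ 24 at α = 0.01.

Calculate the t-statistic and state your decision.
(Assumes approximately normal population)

df = n - 1 = 43
SE = s/√n = 17/√44 = 2.5628
t = (x̄ - μ₀)/SE = (25.64 - 24)/2.5628 = 0.6399
Critical value: t_{0.005,43} = ±2.695
p-value ≈ 0.5256
Decision: fail to reject H₀

Answer: t = 0.6399, fail to reject H₀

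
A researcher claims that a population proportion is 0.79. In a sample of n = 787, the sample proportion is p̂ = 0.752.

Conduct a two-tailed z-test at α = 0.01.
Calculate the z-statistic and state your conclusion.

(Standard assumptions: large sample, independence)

H₀: p = 0.79, H₁: p ≠ 0.79
Standard error: SE = √(p₀(1-p₀)/n) = √(0.79×0.21/787) = 0.014519
z-statistic: z = (p̂ - p₀)/SE = (0.752 - 0.79)/0.014519 = -2.6173
Critical value: z_0.005 = ±2.576
p-value = 0.0089
Decision: reject H₀ at α = 0.01

Answer: z = -2.6173, reject H₀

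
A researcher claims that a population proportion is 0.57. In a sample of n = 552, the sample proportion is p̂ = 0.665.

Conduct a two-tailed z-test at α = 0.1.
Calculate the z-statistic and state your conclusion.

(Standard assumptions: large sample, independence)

Answer: z = 4.5084, reject H₀

Derivation:
H₀: p = 0.57, H₁: p ≠ 0.57
Standard error: SE = √(p₀(1-p₀)/n) = √(0.57×0.43/552) = 0.021072
z-statistic: z = (p̂ - p₀)/SE = (0.665 - 0.57)/0.021072 = 4.5084
Critical value: z_0.05 = ±1.645
p-value < 0.0001
Decision: reject H₀ at α = 0.1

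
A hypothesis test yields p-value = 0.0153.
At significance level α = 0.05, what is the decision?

Answer: reject H₀

Derivation:
Compare p-value to α:
0.0153 < 0.05
Decision: reject H₀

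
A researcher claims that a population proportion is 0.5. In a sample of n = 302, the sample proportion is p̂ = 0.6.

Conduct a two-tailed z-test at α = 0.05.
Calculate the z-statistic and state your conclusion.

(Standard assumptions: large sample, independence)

Answer: z = 3.4756, reject H₀

Derivation:
H₀: p = 0.5, H₁: p ≠ 0.5
Standard error: SE = √(p₀(1-p₀)/n) = √(0.5×0.5/302) = 0.028772
z-statistic: z = (p̂ - p₀)/SE = (0.6 - 0.5)/0.028772 = 3.4756
Critical value: z_0.025 = ±1.960
p-value = 0.0005
Decision: reject H₀ at α = 0.05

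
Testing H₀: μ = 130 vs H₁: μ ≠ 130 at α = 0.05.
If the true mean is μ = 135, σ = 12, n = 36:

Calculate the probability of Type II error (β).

Answer: β ≈ 0.2946

Derivation:
SE = σ/√n = 12/√36 = 2.0000
Critical values: μ₀ ± z_0.025×SE = 130 ± 1.960×2.0000
Acceptance region: (126.0800, 133.9200)
Under H₁ (μ = 135): z_high = (133.9200 - 135)/2.0000 = -0.5400, z_low = (126.0800 - 135)/2.0000 = -4.4600
β = P(not reject | H₁) = Φ(-0.5400) - Φ(-4.4600) ≈ 0.2946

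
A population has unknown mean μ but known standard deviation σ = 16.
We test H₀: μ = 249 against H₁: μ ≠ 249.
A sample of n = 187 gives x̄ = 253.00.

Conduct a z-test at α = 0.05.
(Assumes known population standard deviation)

Answer: z = 3.4188, reject H₀

Derivation:
Standard error: SE = σ/√n = 16/√187 = 1.1700
z-statistic: z = (x̄ - μ₀)/SE = (253.00 - 249)/1.1700 = 3.4188
Critical value: ±1.960
p-value = 0.0006
Decision: reject H₀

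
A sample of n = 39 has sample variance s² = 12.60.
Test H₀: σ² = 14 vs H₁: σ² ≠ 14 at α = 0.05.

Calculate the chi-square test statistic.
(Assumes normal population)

df = n - 1 = 38
χ² = (n-1)s²/σ₀² = 38×12.60/14 = 34.2000
Critical values: χ²_{0.975,38} = 22.878, χ²_{0.025,38} = 56.896
Rejection region: χ² < 22.878 or χ² > 56.896
Decision: fail to reject H₀

Answer: χ² = 34.2000, fail to reject H₀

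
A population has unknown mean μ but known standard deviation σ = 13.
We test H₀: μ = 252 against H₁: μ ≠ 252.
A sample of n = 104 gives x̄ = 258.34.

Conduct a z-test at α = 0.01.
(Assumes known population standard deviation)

Standard error: SE = σ/√n = 13/√104 = 1.2748
z-statistic: z = (x̄ - μ₀)/SE = (258.34 - 252)/1.2748 = 4.9733
Critical value: ±2.576
p-value < 0.0001
Decision: reject H₀

Answer: z = 4.9733, reject H₀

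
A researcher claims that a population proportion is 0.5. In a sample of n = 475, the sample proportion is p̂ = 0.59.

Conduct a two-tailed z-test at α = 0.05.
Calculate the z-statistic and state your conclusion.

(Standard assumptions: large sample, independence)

H₀: p = 0.5, H₁: p ≠ 0.5
Standard error: SE = √(p₀(1-p₀)/n) = √(0.5×0.5/475) = 0.022942
z-statistic: z = (p̂ - p₀)/SE = (0.59 - 0.5)/0.022942 = 3.9229
Critical value: z_0.025 = ±1.960
p-value = 0.0001
Decision: reject H₀ at α = 0.05

Answer: z = 3.9229, reject H₀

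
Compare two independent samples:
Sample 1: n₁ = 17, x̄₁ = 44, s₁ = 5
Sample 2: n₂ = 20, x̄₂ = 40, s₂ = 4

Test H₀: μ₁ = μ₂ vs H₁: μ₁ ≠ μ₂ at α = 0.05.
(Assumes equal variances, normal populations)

Pooled variance: s²_p = [16×5² + 19×4²]/(35) = 20.1143
s_p = 4.4849
SE = s_p×√(1/n₁ + 1/n₂) = 4.4849×√(1/17 + 1/20) = 1.4795
t = (x̄₁ - x̄₂)/SE = (44 - 40)/1.4795 = 2.7036
df = 35, t-critical = ±2.030
Decision: reject H₀

Answer: t = 2.7036, reject H₀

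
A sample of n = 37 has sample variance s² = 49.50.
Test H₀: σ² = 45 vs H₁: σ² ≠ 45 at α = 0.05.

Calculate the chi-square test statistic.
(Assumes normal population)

Answer: χ² = 39.6000, fail to reject H₀

Derivation:
df = n - 1 = 36
χ² = (n-1)s²/σ₀² = 36×49.50/45 = 39.6000
Critical values: χ²_{0.975,36} = 21.336, χ²_{0.025,36} = 54.437
Rejection region: χ² < 21.336 or χ² > 54.437
Decision: fail to reject H₀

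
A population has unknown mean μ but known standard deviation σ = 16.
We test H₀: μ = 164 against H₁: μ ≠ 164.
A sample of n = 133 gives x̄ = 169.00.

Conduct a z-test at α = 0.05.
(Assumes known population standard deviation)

Answer: z = 3.6039, reject H₀

Derivation:
Standard error: SE = σ/√n = 16/√133 = 1.3874
z-statistic: z = (x̄ - μ₀)/SE = (169.00 - 164)/1.3874 = 3.6039
Critical value: ±1.960
p-value = 0.0003
Decision: reject H₀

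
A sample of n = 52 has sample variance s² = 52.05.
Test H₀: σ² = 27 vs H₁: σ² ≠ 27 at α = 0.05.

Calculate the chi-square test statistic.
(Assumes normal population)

Answer: χ² = 98.3167, reject H₀

Derivation:
df = n - 1 = 51
χ² = (n-1)s²/σ₀² = 51×52.05/27 = 98.3167
Critical values: χ²_{0.975,51} = 33.162, χ²_{0.025,51} = 72.616
Rejection region: χ² < 33.162 or χ² > 72.616
Decision: reject H₀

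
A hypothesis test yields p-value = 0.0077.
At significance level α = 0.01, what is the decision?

Answer: reject H₀

Derivation:
Compare p-value to α:
0.0077 < 0.01
Decision: reject H₀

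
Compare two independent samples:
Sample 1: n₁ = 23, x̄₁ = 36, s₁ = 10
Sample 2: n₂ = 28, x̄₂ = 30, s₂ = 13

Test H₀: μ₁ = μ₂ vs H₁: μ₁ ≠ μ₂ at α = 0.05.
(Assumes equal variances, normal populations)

Answer: t = 1.8148, fail to reject H₀

Derivation:
Pooled variance: s²_p = [22×10² + 27×13²]/(49) = 138.0204
s_p = 11.7482
SE = s_p×√(1/n₁ + 1/n₂) = 11.7482×√(1/23 + 1/28) = 3.3061
t = (x̄₁ - x̄₂)/SE = (36 - 30)/3.3061 = 1.8148
df = 49, t-critical = ±2.010
Decision: fail to reject H₀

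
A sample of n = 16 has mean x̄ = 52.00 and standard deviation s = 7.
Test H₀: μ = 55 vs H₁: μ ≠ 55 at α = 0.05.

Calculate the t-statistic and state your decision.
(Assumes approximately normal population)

Answer: t = -1.7143, fail to reject H₀

Derivation:
df = n - 1 = 15
SE = s/√n = 7/√16 = 1.7500
t = (x̄ - μ₀)/SE = (52.00 - 55)/1.7500 = -1.7143
Critical value: t_{0.025,15} = ±2.131
p-value ≈ 0.1071
Decision: fail to reject H₀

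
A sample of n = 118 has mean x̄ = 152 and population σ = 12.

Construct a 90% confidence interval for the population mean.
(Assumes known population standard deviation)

Answer: (150.1828, 153.8172)

Derivation:
Confidence level: 90%, α = 0.1
z_0.05 = 1.645
SE = σ/√n = 12/√118 = 1.1047
Margin of error = 1.645 × 1.1047 = 1.8172
CI: x̄ ± margin = 152 ± 1.8172
CI: (150.1828, 153.8172)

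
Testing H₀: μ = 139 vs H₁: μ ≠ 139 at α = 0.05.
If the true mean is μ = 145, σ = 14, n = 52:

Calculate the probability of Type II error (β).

Answer: β ≈ 0.1292

Derivation:
SE = σ/√n = 14/√52 = 1.9415
Critical values: μ₀ ± z_0.025×SE = 139 ± 1.960×1.9415
Acceptance region: (135.1947, 142.8053)
Under H₁ (μ = 145): z_high = (142.8053 - 145)/1.9415 = -1.1304, z_low = (135.1947 - 145)/1.9415 = -5.0504
β = P(not reject | H₁) = Φ(-1.1304) - Φ(-5.0504) ≈ 0.1292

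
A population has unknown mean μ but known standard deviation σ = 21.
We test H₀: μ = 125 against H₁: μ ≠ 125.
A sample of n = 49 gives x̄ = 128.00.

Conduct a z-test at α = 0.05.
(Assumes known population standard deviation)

Answer: z = 1.0000, fail to reject H₀

Derivation:
Standard error: SE = σ/√n = 21/√49 = 3.0000
z-statistic: z = (x̄ - μ₀)/SE = (128.00 - 125)/3.0000 = 1.0000
Critical value: ±1.960
p-value = 0.3173
Decision: fail to reject H₀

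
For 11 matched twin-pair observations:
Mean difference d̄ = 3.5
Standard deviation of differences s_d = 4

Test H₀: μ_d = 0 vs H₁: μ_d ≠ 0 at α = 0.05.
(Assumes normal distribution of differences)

df = n - 1 = 10
SE = s_d/√n = 4/√11 = 1.2060
t = d̄/SE = 3.5/1.2060 = 2.9022
Critical value: t_{0.025,10} = ±2.228
p-value ≈ 0.0158
Decision: reject H₀

Answer: t = 2.9022, reject H₀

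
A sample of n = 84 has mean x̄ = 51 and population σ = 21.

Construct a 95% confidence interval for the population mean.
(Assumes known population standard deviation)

Confidence level: 95%, α = 0.05
z_0.025 = 1.960
SE = σ/√n = 21/√84 = 2.2913
Margin of error = 1.960 × 2.2913 = 4.4909
CI: x̄ ± margin = 51 ± 4.4909
CI: (46.5091, 55.4909)

Answer: (46.5091, 55.4909)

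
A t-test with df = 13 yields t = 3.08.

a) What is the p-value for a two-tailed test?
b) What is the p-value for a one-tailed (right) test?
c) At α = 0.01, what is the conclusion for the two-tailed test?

Using t-distribution with df = 13:
a) Two-tailed: p = 2×P(T > 3.08) = 0.0088
b) One-tailed: p = P(T > 3.08) = 0.0044
c) 0.0088 < 0.01, reject H₀

Answer: a) 0.0088, b) 0.0044, c) reject H₀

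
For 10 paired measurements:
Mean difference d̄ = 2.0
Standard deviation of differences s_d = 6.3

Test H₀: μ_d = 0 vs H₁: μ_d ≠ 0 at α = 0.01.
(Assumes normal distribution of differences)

df = n - 1 = 9
SE = s_d/√n = 6.3/√10 = 1.9922
t = d̄/SE = 2.0/1.9922 = 1.0039
Critical value: t_{0.005,9} = ±3.250
p-value ≈ 0.3417
Decision: fail to reject H₀

Answer: t = 1.0039, fail to reject H₀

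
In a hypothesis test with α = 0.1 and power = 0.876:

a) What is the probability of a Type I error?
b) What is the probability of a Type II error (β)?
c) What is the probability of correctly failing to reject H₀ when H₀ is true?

Answer: a) 0.1, b) 0.124, c) 0.9

Derivation:
a) Type I error probability = α = 0.1
b) Power = P(reject H₀ | H₁ true) = 1 - β = 0.876, so Type II error probability = β = 1 - Power = 0.124
c) P(fail to reject H₀ | H₀ true) = 1 - α = 0.9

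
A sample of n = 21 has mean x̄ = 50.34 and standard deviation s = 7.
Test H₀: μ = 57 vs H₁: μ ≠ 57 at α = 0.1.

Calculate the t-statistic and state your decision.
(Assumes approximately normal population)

Answer: t = -4.3601, reject H₀

Derivation:
df = n - 1 = 20
SE = s/√n = 7/√21 = 1.5275
t = (x̄ - μ₀)/SE = (50.34 - 57)/1.5275 = -4.3601
Critical value: t_{0.05,20} = ±1.725
p-value ≈ 0.0003
Decision: reject H₀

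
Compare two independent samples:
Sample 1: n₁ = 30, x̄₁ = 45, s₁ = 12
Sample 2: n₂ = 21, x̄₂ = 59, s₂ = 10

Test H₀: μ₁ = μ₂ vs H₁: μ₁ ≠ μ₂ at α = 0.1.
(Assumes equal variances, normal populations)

Pooled variance: s²_p = [29×12² + 20×10²]/(49) = 126.0408
s_p = 11.2268
SE = s_p×√(1/n₁ + 1/n₂) = 11.2268×√(1/30 + 1/21) = 3.1943
t = (x̄₁ - x̄₂)/SE = (45 - 59)/3.1943 = -4.3828
df = 49, t-critical = ±1.677
Decision: reject H₀

Answer: t = -4.3828, reject H₀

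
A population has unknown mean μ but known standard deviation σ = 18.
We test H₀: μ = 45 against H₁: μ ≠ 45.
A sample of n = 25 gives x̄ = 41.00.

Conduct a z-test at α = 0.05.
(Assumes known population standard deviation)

Standard error: SE = σ/√n = 18/√25 = 3.6000
z-statistic: z = (x̄ - μ₀)/SE = (41.00 - 45)/3.6000 = -1.1111
Critical value: ±1.960
p-value = 0.2665
Decision: fail to reject H₀

Answer: z = -1.1111, fail to reject H₀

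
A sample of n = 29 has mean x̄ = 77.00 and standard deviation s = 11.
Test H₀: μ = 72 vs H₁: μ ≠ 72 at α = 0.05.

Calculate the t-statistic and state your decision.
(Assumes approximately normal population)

df = n - 1 = 28
SE = s/√n = 11/√29 = 2.0426
t = (x̄ - μ₀)/SE = (77.00 - 72)/2.0426 = 2.4479
Critical value: t_{0.025,28} = ±2.048
p-value ≈ 0.0209
Decision: reject H₀

Answer: t = 2.4479, reject H₀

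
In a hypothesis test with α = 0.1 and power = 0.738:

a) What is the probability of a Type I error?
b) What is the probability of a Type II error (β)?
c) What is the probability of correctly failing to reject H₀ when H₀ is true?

Answer: a) 0.1, b) 0.262, c) 0.9

Derivation:
a) Type I error probability = α = 0.1
b) Power = P(reject H₀ | H₁ true) = 1 - β = 0.738, so Type II error probability = β = 1 - Power = 0.262
c) P(fail to reject H₀ | H₀ true) = 1 - α = 0.9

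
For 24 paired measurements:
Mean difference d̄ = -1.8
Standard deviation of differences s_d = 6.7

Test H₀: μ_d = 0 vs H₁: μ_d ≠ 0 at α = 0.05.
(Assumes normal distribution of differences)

df = n - 1 = 23
SE = s_d/√n = 6.7/√24 = 1.3676
t = d̄/SE = -1.8/1.3676 = -1.3162
Critical value: t_{0.025,23} = ±2.069
p-value ≈ 0.2011
Decision: fail to reject H₀

Answer: t = -1.3162, fail to reject H₀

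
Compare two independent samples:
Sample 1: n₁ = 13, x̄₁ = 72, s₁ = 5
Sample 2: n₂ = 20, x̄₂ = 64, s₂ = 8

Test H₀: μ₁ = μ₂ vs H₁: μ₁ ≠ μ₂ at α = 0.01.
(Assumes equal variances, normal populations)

Answer: t = 3.2110, reject H₀

Derivation:
Pooled variance: s²_p = [12×5² + 19×8²]/(31) = 48.9032
s_p = 6.9931
SE = s_p×√(1/n₁ + 1/n₂) = 6.9931×√(1/13 + 1/20) = 2.4914
t = (x̄₁ - x̄₂)/SE = (72 - 64)/2.4914 = 3.2110
df = 31, t-critical = ±2.744
Decision: reject H₀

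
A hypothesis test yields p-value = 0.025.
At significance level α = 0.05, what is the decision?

Answer: reject H₀

Derivation:
Compare p-value to α:
0.025 < 0.05
Decision: reject H₀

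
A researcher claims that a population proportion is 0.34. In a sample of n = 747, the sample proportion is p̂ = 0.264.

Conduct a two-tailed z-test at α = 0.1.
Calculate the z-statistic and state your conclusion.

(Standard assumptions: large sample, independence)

Answer: z = -4.3850, reject H₀

Derivation:
H₀: p = 0.34, H₁: p ≠ 0.34
Standard error: SE = √(p₀(1-p₀)/n) = √(0.34×0.66/747) = 0.017332
z-statistic: z = (p̂ - p₀)/SE = (0.264 - 0.34)/0.017332 = -4.3850
Critical value: z_0.05 = ±1.645
p-value < 0.0001
Decision: reject H₀ at α = 0.1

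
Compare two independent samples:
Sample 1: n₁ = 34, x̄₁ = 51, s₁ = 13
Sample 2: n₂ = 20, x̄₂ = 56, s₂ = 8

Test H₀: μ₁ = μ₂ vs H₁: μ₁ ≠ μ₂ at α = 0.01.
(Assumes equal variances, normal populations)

Answer: t = -1.5524, fail to reject H₀

Derivation:
Pooled variance: s²_p = [33×13² + 19×8²]/(52) = 130.6346
s_p = 11.4295
SE = s_p×√(1/n₁ + 1/n₂) = 11.4295×√(1/34 + 1/20) = 3.2208
t = (x̄₁ - x̄₂)/SE = (51 - 56)/3.2208 = -1.5524
df = 52, t-critical = ±2.674
Decision: fail to reject H₀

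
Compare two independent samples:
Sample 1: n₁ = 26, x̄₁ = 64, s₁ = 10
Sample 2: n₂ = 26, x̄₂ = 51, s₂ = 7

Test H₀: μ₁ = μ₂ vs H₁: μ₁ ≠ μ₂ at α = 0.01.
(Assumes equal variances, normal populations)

Pooled variance: s²_p = [25×10² + 25×7²]/(50) = 74.5000
s_p = 8.6313
SE = s_p×√(1/n₁ + 1/n₂) = 8.6313×√(1/26 + 1/26) = 2.3939
t = (x̄₁ - x̄₂)/SE = (64 - 51)/2.3939 = 5.4305
df = 50, t-critical = ±2.678
Decision: reject H₀

Answer: t = 5.4305, reject H₀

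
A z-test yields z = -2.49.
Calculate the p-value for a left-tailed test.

For z = -2.49:
p = P(Z < -2.49) = Φ(-2.49) = 0.0064

Answer: p-value ≈ 0.0064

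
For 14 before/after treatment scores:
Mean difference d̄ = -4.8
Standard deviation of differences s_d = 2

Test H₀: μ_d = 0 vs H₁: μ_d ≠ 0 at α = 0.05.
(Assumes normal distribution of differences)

df = n - 1 = 13
SE = s_d/√n = 2/√14 = 0.5345
t = d̄/SE = -4.8/0.5345 = -8.9804
Critical value: t_{0.025,13} = ±2.160
p-value < 0.0001
Decision: reject H₀

Answer: t = -8.9804, reject H₀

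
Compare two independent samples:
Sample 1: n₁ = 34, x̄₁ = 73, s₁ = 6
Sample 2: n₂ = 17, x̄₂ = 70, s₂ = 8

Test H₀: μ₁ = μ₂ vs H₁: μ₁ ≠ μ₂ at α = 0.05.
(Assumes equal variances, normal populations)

Answer: t = 1.5032, fail to reject H₀

Derivation:
Pooled variance: s²_p = [33×6² + 16×8²]/(49) = 45.1429
s_p = 6.7188
SE = s_p×√(1/n₁ + 1/n₂) = 6.7188×√(1/34 + 1/17) = 1.9958
t = (x̄₁ - x̄₂)/SE = (73 - 70)/1.9958 = 1.5032
df = 49, t-critical = ±2.010
Decision: fail to reject H₀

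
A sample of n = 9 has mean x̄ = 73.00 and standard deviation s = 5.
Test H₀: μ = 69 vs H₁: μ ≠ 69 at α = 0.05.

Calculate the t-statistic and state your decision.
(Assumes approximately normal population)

df = n - 1 = 8
SE = s/√n = 5/√9 = 1.6667
t = (x̄ - μ₀)/SE = (73.00 - 69)/1.6667 = 2.4000
Critical value: t_{0.025,8} = ±2.306
p-value ≈ 0.0432
Decision: reject H₀

Answer: t = 2.4000, reject H₀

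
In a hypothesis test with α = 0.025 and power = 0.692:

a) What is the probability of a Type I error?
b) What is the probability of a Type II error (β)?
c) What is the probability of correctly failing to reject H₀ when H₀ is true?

a) Type I error probability = α = 0.025
b) Power = P(reject H₀ | H₁ true) = 1 - β = 0.692, so Type II error probability = β = 1 - Power = 0.308
c) P(fail to reject H₀ | H₀ true) = 1 - α = 0.975

Answer: a) 0.025, b) 0.308, c) 0.975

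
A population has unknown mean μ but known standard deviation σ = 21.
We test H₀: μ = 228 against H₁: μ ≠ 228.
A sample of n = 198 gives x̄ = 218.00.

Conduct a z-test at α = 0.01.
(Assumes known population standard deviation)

Standard error: SE = σ/√n = 21/√198 = 1.4924
z-statistic: z = (x̄ - μ₀)/SE = (218.00 - 228)/1.4924 = -6.7006
Critical value: ±2.576
p-value < 0.0001
Decision: reject H₀

Answer: z = -6.7006, reject H₀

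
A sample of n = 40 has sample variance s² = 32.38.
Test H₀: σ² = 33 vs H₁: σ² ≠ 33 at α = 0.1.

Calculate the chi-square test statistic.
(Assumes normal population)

df = n - 1 = 39
χ² = (n-1)s²/σ₀² = 39×32.38/33 = 38.2673
Critical values: χ²_{0.95,39} = 25.695, χ²_{0.05,39} = 54.572
Rejection region: χ² < 25.695 or χ² > 54.572
Decision: fail to reject H₀

Answer: χ² = 38.2673, fail to reject H₀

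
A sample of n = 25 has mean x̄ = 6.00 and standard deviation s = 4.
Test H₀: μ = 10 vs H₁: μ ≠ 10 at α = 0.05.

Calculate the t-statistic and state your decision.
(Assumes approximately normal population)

df = n - 1 = 24
SE = s/√n = 4/√25 = 0.8000
t = (x̄ - μ₀)/SE = (6.00 - 10)/0.8000 = -5.0000
Critical value: t_{0.025,24} = ±2.064
p-value < 0.0001
Decision: reject H₀

Answer: t = -5.0000, reject H₀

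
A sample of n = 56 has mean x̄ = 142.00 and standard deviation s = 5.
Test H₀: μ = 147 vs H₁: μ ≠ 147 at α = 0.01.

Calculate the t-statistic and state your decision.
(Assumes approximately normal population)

df = n - 1 = 55
SE = s/√n = 5/√56 = 0.6682
t = (x̄ - μ₀)/SE = (142.00 - 147)/0.6682 = -7.4828
Critical value: t_{0.005,55} = ±2.668
p-value < 0.0001
Decision: reject H₀

Answer: t = -7.4828, reject H₀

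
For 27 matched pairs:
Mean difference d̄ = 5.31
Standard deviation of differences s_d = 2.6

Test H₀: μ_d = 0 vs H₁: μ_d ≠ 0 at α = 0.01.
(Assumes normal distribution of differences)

df = n - 1 = 26
SE = s_d/√n = 2.6/√27 = 0.5004
t = d̄/SE = 5.31/0.5004 = 10.6115
Critical value: t_{0.005,26} = ±2.779
p-value < 0.0001
Decision: reject H₀

Answer: t = 10.6115, reject H₀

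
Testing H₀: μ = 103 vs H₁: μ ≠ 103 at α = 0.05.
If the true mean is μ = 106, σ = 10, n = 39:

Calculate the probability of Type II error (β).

SE = σ/√n = 10/√39 = 1.6013
Critical values: μ₀ ± z_0.025×SE = 103 ± 1.960×1.6013
Acceptance region: (99.8615, 106.1385)
Under H₁ (μ = 106): z_high = (106.1385 - 106)/1.6013 = 0.0865, z_low = (99.8615 - 106)/1.6013 = -3.8334
β = P(not reject | H₁) = Φ(0.0865) - Φ(-3.8334) ≈ 0.5344

Answer: β ≈ 0.5344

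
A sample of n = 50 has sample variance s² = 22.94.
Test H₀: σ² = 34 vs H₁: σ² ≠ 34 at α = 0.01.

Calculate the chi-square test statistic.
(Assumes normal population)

df = n - 1 = 49
χ² = (n-1)s²/σ₀² = 49×22.94/34 = 33.0606
Critical values: χ²_{0.995,49} = 27.249, χ²_{0.005,49} = 78.231
Rejection region: χ² < 27.249 or χ² > 78.231
Decision: fail to reject H₀

Answer: χ² = 33.0606, fail to reject H₀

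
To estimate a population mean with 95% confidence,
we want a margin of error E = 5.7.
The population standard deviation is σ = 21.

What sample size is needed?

Answer: n = 53

Derivation:
z_0.025 = 1.960
n = (z×σ/E)² = (1.960×21/5.7)²
n = 52.1436
Round up: n = 53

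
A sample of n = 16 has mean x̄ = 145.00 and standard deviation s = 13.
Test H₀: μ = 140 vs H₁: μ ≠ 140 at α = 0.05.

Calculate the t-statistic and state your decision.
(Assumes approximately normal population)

df = n - 1 = 15
SE = s/√n = 13/√16 = 3.2500
t = (x̄ - μ₀)/SE = (145.00 - 140)/3.2500 = 1.5385
Critical value: t_{0.025,15} = ±2.131
p-value ≈ 0.1448
Decision: fail to reject H₀

Answer: t = 1.5385, fail to reject H₀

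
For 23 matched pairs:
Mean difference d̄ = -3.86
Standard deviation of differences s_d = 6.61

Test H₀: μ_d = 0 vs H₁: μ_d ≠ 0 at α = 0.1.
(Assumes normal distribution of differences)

df = n - 1 = 22
SE = s_d/√n = 6.61/√23 = 1.3783
t = d̄/SE = -3.86/1.3783 = -2.8006
Critical value: t_{0.05,22} = ±1.717
p-value ≈ 0.0104
Decision: reject H₀

Answer: t = -2.8006, reject H₀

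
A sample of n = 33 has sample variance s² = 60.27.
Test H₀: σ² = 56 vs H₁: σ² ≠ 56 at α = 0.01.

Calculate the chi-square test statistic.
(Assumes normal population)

Answer: χ² = 34.4400, fail to reject H₀

Derivation:
df = n - 1 = 32
χ² = (n-1)s²/σ₀² = 32×60.27/56 = 34.4400
Critical values: χ²_{0.995,32} = 15.134, χ²_{0.005,32} = 56.328
Rejection region: χ² < 15.134 or χ² > 56.328
Decision: fail to reject H₀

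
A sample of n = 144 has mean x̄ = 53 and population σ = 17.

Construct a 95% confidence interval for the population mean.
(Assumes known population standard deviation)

Confidence level: 95%, α = 0.05
z_0.025 = 1.960
SE = σ/√n = 17/√144 = 1.4167
Margin of error = 1.960 × 1.4167 = 2.7767
CI: x̄ ± margin = 53 ± 2.7767
CI: (50.2233, 55.7767)

Answer: (50.2233, 55.7767)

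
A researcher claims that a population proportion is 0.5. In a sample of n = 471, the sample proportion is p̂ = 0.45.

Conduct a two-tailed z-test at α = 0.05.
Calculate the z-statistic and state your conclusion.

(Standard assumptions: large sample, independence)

H₀: p = 0.5, H₁: p ≠ 0.5
Standard error: SE = √(p₀(1-p₀)/n) = √(0.5×0.5/471) = 0.023039
z-statistic: z = (p̂ - p₀)/SE = (0.45 - 0.5)/0.023039 = -2.1702
Critical value: z_0.025 = ±1.960
p-value = 0.0300
Decision: reject H₀ at α = 0.05

Answer: z = -2.1702, reject H₀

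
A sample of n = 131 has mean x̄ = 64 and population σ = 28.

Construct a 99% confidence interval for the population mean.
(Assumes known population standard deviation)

Answer: (57.6981, 70.3019)

Derivation:
Confidence level: 99%, α = 0.01
z_0.005 = 2.576
SE = σ/√n = 28/√131 = 2.4464
Margin of error = 2.576 × 2.4464 = 6.3019
CI: x̄ ± margin = 64 ± 6.3019
CI: (57.6981, 70.3019)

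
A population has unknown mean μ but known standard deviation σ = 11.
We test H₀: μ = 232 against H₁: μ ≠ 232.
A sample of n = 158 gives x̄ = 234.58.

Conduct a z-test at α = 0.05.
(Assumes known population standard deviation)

Standard error: SE = σ/√n = 11/√158 = 0.8751
z-statistic: z = (x̄ - μ₀)/SE = (234.58 - 232)/0.8751 = 2.9482
Critical value: ±1.960
p-value = 0.0032
Decision: reject H₀

Answer: z = 2.9482, reject H₀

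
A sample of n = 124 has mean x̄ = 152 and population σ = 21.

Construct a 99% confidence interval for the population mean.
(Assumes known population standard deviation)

Answer: (147.1419, 156.8581)

Derivation:
Confidence level: 99%, α = 0.01
z_0.005 = 2.576
SE = σ/√n = 21/√124 = 1.8859
Margin of error = 2.576 × 1.8859 = 4.8581
CI: x̄ ± margin = 152 ± 4.8581
CI: (147.1419, 156.8581)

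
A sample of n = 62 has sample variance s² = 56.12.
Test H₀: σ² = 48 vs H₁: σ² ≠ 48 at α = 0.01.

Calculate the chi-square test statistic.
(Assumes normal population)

df = n - 1 = 61
χ² = (n-1)s²/σ₀² = 61×56.12/48 = 71.3192
Critical values: χ²_{0.995,61} = 36.301, χ²_{0.005,61} = 93.186
Rejection region: χ² < 36.301 or χ² > 93.186
Decision: fail to reject H₀

Answer: χ² = 71.3192, fail to reject H₀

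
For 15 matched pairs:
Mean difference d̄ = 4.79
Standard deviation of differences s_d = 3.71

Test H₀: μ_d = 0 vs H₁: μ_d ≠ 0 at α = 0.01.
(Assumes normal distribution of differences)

df = n - 1 = 14
SE = s_d/√n = 3.71/√15 = 0.9579
t = d̄/SE = 4.79/0.9579 = 5.0005
Critical value: t_{0.005,14} = ±2.977
p-value ≈ 0.0002
Decision: reject H₀

Answer: t = 5.0005, reject H₀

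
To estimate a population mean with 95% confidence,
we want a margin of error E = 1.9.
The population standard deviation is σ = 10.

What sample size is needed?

Answer: n = 107

Derivation:
z_0.025 = 1.960
n = (z×σ/E)² = (1.960×10/1.9)²
n = 106.4155
Round up: n = 107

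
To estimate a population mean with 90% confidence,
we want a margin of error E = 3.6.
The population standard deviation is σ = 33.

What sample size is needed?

z_0.05 = 1.645
n = (z×σ/E)² = (1.645×33/3.6)²
n = 227.3813
Round up: n = 228

Answer: n = 228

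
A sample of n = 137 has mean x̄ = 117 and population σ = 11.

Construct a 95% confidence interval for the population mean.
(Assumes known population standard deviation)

Answer: (115.1580, 118.8420)

Derivation:
Confidence level: 95%, α = 0.05
z_0.025 = 1.960
SE = σ/√n = 11/√137 = 0.9398
Margin of error = 1.960 × 0.9398 = 1.8420
CI: x̄ ± margin = 117 ± 1.8420
CI: (115.1580, 118.8420)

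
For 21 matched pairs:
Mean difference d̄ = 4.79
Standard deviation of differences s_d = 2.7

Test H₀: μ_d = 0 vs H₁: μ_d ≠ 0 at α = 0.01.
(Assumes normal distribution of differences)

Answer: t = 8.1297, reject H₀

Derivation:
df = n - 1 = 20
SE = s_d/√n = 2.7/√21 = 0.5892
t = d̄/SE = 4.79/0.5892 = 8.1297
Critical value: t_{0.005,20} = ±2.845
p-value < 0.0001
Decision: reject H₀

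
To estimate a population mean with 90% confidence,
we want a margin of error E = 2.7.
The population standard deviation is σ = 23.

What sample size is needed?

Answer: n = 197

Derivation:
z_0.05 = 1.645
n = (z×σ/E)² = (1.645×23/2.7)²
n = 196.3631
Round up: n = 197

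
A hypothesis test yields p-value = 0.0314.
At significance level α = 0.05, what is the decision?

Answer: reject H₀

Derivation:
Compare p-value to α:
0.0314 < 0.05
Decision: reject H₀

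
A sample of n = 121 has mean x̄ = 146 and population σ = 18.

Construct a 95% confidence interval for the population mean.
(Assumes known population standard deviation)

Confidence level: 95%, α = 0.05
z_0.025 = 1.960
SE = σ/√n = 18/√121 = 1.6364
Margin of error = 1.960 × 1.6364 = 3.2073
CI: x̄ ± margin = 146 ± 3.2073
CI: (142.7927, 149.2073)

Answer: (142.7927, 149.2073)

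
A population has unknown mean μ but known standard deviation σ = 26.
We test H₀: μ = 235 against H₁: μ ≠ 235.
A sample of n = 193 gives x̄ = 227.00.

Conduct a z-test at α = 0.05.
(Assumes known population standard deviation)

Answer: z = -4.2746, reject H₀

Derivation:
Standard error: SE = σ/√n = 26/√193 = 1.8715
z-statistic: z = (x̄ - μ₀)/SE = (227.00 - 235)/1.8715 = -4.2746
Critical value: ±1.960
p-value < 0.0001
Decision: reject H₀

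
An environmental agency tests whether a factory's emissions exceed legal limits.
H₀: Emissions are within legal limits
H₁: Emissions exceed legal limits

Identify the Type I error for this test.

Answer: Citing a compliant factory for excess emissions

Derivation:
A Type I error (probability α) occurs when we reject a true H₀.
A Type II error (probability β) occurs when we fail to reject a false H₀.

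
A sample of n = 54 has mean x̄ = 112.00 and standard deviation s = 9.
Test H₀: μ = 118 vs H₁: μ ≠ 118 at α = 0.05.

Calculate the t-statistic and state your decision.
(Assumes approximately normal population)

df = n - 1 = 53
SE = s/√n = 9/√54 = 1.2247
t = (x̄ - μ₀)/SE = (112.00 - 118)/1.2247 = -4.8992
Critical value: t_{0.025,53} = ±2.006
p-value < 0.0001
Decision: reject H₀

Answer: t = -4.8992, reject H₀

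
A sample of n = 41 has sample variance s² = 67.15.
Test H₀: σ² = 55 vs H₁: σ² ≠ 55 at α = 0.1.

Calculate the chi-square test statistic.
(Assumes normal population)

df = n - 1 = 40
χ² = (n-1)s²/σ₀² = 40×67.15/55 = 48.8364
Critical values: χ²_{0.95,40} = 26.509, χ²_{0.05,40} = 55.758
Rejection region: χ² < 26.509 or χ² > 55.758
Decision: fail to reject H₀

Answer: χ² = 48.8364, fail to reject H₀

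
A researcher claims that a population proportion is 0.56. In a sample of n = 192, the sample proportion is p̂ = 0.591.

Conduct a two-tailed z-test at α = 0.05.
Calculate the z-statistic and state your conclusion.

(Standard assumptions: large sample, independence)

Answer: z = 0.8653, fail to reject H₀

Derivation:
H₀: p = 0.56, H₁: p ≠ 0.56
Standard error: SE = √(p₀(1-p₀)/n) = √(0.56×0.44/192) = 0.035824
z-statistic: z = (p̂ - p₀)/SE = (0.591 - 0.56)/0.035824 = 0.8653
Critical value: z_0.025 = ±1.960
p-value = 0.3869
Decision: fail to reject H₀ at α = 0.05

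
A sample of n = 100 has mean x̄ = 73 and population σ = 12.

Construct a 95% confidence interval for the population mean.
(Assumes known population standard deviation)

Confidence level: 95%, α = 0.05
z_0.025 = 1.960
SE = σ/√n = 12/√100 = 1.2000
Margin of error = 1.960 × 1.2000 = 2.3520
CI: x̄ ± margin = 73 ± 2.3520
CI: (70.6480, 75.3520)

Answer: (70.6480, 75.3520)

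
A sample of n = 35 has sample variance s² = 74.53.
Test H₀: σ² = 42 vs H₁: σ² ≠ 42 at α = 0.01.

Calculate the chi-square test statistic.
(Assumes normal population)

df = n - 1 = 34
χ² = (n-1)s²/σ₀² = 34×74.53/42 = 60.3338
Critical values: χ²_{0.995,34} = 16.501, χ²_{0.005,34} = 58.964
Rejection region: χ² < 16.501 or χ² > 58.964
Decision: reject H₀

Answer: χ² = 60.3338, reject H₀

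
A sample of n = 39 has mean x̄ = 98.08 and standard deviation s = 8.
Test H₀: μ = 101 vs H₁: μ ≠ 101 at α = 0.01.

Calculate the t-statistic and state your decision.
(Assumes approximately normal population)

df = n - 1 = 38
SE = s/√n = 8/√39 = 1.2810
t = (x̄ - μ₀)/SE = (98.08 - 101)/1.2810 = -2.2795
Critical value: t_{0.005,38} = ±2.712
p-value ≈ 0.0283
Decision: fail to reject H₀

Answer: t = -2.2795, fail to reject H₀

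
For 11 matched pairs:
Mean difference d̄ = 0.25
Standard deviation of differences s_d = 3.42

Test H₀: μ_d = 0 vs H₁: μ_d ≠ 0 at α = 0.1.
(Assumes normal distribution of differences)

Answer: t = 0.2424, fail to reject H₀

Derivation:
df = n - 1 = 10
SE = s_d/√n = 3.42/√11 = 1.0312
t = d̄/SE = 0.25/1.0312 = 0.2424
Critical value: t_{0.05,10} = ±1.812
p-value ≈ 0.8134
Decision: fail to reject H₀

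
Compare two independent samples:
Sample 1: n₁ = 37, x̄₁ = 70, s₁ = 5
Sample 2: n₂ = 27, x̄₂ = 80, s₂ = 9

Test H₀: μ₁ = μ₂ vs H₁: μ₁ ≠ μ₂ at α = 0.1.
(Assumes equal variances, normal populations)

Answer: t = -5.6741, reject H₀

Derivation:
Pooled variance: s²_p = [36×5² + 26×9²]/(62) = 48.4839
s_p = 6.9630
SE = s_p×√(1/n₁ + 1/n₂) = 6.9630×√(1/37 + 1/27) = 1.7624
t = (x̄₁ - x̄₂)/SE = (70 - 80)/1.7624 = -5.6741
df = 62, t-critical = ±1.670
Decision: reject H₀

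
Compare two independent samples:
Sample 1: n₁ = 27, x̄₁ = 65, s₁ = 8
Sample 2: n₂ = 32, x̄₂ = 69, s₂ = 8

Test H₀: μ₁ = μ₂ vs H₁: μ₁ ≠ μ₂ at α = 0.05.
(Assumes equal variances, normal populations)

Answer: t = -1.9134, fail to reject H₀

Derivation:
Pooled variance: s²_p = [26×8² + 31×8²]/(57) = 64.0000
s_p = 8.0000
SE = s_p×√(1/n₁ + 1/n₂) = 8.0000×√(1/27 + 1/32) = 2.0905
t = (x̄₁ - x̄₂)/SE = (65 - 69)/2.0905 = -1.9134
df = 57, t-critical = ±2.002
Decision: fail to reject H₀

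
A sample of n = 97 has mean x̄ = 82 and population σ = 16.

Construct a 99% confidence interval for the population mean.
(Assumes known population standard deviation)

Answer: (77.8150, 86.1850)

Derivation:
Confidence level: 99%, α = 0.01
z_0.005 = 2.576
SE = σ/√n = 16/√97 = 1.6246
Margin of error = 2.576 × 1.6246 = 4.1850
CI: x̄ ± margin = 82 ± 4.1850
CI: (77.8150, 86.1850)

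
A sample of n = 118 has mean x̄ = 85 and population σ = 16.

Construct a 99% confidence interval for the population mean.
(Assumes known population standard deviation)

Confidence level: 99%, α = 0.01
z_0.005 = 2.576
SE = σ/√n = 16/√118 = 1.4729
Margin of error = 2.576 × 1.4729 = 3.7942
CI: x̄ ± margin = 85 ± 3.7942
CI: (81.2058, 88.7942)

Answer: (81.2058, 88.7942)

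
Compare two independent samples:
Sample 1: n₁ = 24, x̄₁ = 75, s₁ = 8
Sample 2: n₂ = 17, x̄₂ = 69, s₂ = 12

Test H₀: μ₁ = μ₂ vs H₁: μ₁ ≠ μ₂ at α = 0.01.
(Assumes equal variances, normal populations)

Answer: t = 1.9236, fail to reject H₀

Derivation:
Pooled variance: s²_p = [23×8² + 16×12²]/(39) = 96.8205
s_p = 9.8397
SE = s_p×√(1/n₁ + 1/n₂) = 9.8397×√(1/24 + 1/17) = 3.1192
t = (x̄₁ - x̄₂)/SE = (75 - 69)/3.1192 = 1.9236
df = 39, t-critical = ±2.708
Decision: fail to reject H₀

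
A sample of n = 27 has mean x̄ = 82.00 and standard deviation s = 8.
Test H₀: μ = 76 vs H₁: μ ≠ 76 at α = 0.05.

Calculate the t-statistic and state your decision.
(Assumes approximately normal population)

Answer: t = 3.8971, reject H₀

Derivation:
df = n - 1 = 26
SE = s/√n = 8/√27 = 1.5396
t = (x̄ - μ₀)/SE = (82.00 - 76)/1.5396 = 3.8971
Critical value: t_{0.025,26} = ±2.056
p-value ≈ 0.0006
Decision: reject H₀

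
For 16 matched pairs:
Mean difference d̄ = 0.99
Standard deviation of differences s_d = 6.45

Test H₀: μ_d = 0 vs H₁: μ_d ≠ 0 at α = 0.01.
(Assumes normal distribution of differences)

df = n - 1 = 15
SE = s_d/√n = 6.45/√16 = 1.6125
t = d̄/SE = 0.99/1.6125 = 0.6140
Critical value: t_{0.005,15} = ±2.947
p-value ≈ 0.5484
Decision: fail to reject H₀

Answer: t = 0.6140, fail to reject H₀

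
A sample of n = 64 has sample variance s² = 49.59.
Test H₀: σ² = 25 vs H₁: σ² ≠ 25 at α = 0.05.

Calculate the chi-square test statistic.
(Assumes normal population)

df = n - 1 = 63
χ² = (n-1)s²/σ₀² = 63×49.59/25 = 124.9668
Critical values: χ²_{0.975,63} = 42.950, χ²_{0.025,63} = 86.830
Rejection region: χ² < 42.950 or χ² > 86.830
Decision: reject H₀

Answer: χ² = 124.9668, reject H₀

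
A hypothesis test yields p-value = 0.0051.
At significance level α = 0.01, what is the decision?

Compare p-value to α:
0.0051 < 0.01
Decision: reject H₀

Answer: reject H₀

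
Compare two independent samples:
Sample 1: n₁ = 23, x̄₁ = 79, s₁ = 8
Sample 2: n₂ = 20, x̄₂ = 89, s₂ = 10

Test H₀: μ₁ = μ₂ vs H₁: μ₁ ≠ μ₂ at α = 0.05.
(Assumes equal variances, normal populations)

Answer: t = -3.6413, reject H₀

Derivation:
Pooled variance: s²_p = [22×8² + 19×10²]/(41) = 80.6829
s_p = 8.9824
SE = s_p×√(1/n₁ + 1/n₂) = 8.9824×√(1/23 + 1/20) = 2.7463
t = (x̄₁ - x̄₂)/SE = (79 - 89)/2.7463 = -3.6413
df = 41, t-critical = ±2.020
Decision: reject H₀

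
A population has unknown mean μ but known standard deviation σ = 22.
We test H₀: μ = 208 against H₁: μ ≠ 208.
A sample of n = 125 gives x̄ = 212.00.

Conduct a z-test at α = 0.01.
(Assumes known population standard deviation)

Answer: z = 2.0328, fail to reject H₀

Derivation:
Standard error: SE = σ/√n = 22/√125 = 1.9677
z-statistic: z = (x̄ - μ₀)/SE = (212.00 - 208)/1.9677 = 2.0328
Critical value: ±2.576
p-value = 0.0421
Decision: fail to reject H₀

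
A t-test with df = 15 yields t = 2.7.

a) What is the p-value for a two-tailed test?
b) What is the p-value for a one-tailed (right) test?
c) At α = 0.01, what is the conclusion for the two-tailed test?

Using t-distribution with df = 15:
a) Two-tailed: p = 2×P(T > 2.7) = 0.0165
b) One-tailed: p = P(T > 2.7) = 0.0082
c) 0.0165 ≥ 0.01, fail to reject H₀

Answer: a) 0.0165, b) 0.0082, c) fail to reject H₀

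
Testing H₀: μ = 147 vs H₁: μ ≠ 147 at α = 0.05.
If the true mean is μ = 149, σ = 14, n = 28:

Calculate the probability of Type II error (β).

SE = σ/√n = 14/√28 = 2.6458
Critical values: μ₀ ± z_0.025×SE = 147 ± 1.960×2.6458
Acceptance region: (141.8142, 152.1858)
Under H₁ (μ = 149): z_high = (152.1858 - 149)/2.6458 = 1.2041, z_low = (141.8142 - 149)/2.6458 = -2.7159
β = P(not reject | H₁) = Φ(1.2041) - Φ(-2.7159) ≈ 0.8824

Answer: β ≈ 0.8824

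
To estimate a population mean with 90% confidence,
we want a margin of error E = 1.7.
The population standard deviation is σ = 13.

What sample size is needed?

z_0.05 = 1.645
n = (z×σ/E)² = (1.645×13/1.7)²
n = 158.2416
Round up: n = 159

Answer: n = 159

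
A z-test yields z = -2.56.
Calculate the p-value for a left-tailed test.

Answer: p-value ≈ 0.0052

Derivation:
For z = -2.56:
p = P(Z < -2.56) = Φ(-2.56) = 0.0052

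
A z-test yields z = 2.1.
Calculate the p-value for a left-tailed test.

Answer: p-value ≈ 0.9821

Derivation:
For z = 2.1:
p = P(Z < 2.1) = Φ(2.1) = 0.9821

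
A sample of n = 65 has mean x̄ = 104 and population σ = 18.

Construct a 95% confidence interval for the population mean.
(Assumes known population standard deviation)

Confidence level: 95%, α = 0.05
z_0.025 = 1.960
SE = σ/√n = 18/√65 = 2.2326
Margin of error = 1.960 × 2.2326 = 4.3759
CI: x̄ ± margin = 104 ± 4.3759
CI: (99.6241, 108.3759)

Answer: (99.6241, 108.3759)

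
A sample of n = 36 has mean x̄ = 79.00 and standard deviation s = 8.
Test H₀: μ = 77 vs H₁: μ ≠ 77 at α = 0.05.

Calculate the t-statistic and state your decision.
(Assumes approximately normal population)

df = n - 1 = 35
SE = s/√n = 8/√36 = 1.3333
t = (x̄ - μ₀)/SE = (79.00 - 77)/1.3333 = 1.5000
Critical value: t_{0.025,35} = ±2.030
p-value ≈ 0.1426
Decision: fail to reject H₀

Answer: t = 1.5000, fail to reject H₀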